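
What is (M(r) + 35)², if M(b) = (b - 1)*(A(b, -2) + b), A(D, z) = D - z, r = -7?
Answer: 17161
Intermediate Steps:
M(b) = (-1 + b)*(2 + 2*b) (M(b) = (b - 1)*((b - 1*(-2)) + b) = (-1 + b)*((b + 2) + b) = (-1 + b)*((2 + b) + b) = (-1 + b)*(2 + 2*b))
(M(r) + 35)² = ((-2 + 2*(-7)²) + 35)² = ((-2 + 2*49) + 35)² = ((-2 + 98) + 35)² = (96 + 35)² = 131² = 17161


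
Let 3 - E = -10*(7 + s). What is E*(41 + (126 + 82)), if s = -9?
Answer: -4233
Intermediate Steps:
E = -17 (E = 3 - (-10)*(7 - 9) = 3 - (-10)*(-2) = 3 - 1*20 = 3 - 20 = -17)
E*(41 + (126 + 82)) = -17*(41 + (126 + 82)) = -17*(41 + 208) = -17*249 = -4233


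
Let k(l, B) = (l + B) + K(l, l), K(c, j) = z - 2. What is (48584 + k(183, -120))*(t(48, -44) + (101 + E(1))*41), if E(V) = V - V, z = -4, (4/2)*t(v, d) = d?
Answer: 200352279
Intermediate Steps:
t(v, d) = d/2
E(V) = 0
K(c, j) = -6 (K(c, j) = -4 - 2 = -6)
k(l, B) = -6 + B + l (k(l, B) = (l + B) - 6 = (B + l) - 6 = -6 + B + l)
(48584 + k(183, -120))*(t(48, -44) + (101 + E(1))*41) = (48584 + (-6 - 120 + 183))*((1/2)*(-44) + (101 + 0)*41) = (48584 + 57)*(-22 + 101*41) = 48641*(-22 + 4141) = 48641*4119 = 200352279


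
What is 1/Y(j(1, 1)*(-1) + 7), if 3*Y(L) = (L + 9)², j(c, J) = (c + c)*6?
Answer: 3/16 ≈ 0.18750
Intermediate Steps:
j(c, J) = 12*c (j(c, J) = (2*c)*6 = 12*c)
Y(L) = (9 + L)²/3 (Y(L) = (L + 9)²/3 = (9 + L)²/3)
1/Y(j(1, 1)*(-1) + 7) = 1/((9 + ((12*1)*(-1) + 7))²/3) = 1/((9 + (12*(-1) + 7))²/3) = 1/((9 + (-12 + 7))²/3) = 1/((9 - 5)²/3) = 1/((⅓)*4²) = 1/((⅓)*16) = 1/(16/3) = 3/16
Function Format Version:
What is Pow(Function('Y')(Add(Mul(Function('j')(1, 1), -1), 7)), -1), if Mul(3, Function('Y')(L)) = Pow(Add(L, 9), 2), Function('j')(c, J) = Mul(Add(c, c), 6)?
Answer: Rational(3, 16) ≈ 0.18750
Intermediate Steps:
Function('j')(c, J) = Mul(12, c) (Function('j')(c, J) = Mul(Mul(2, c), 6) = Mul(12, c))
Function('Y')(L) = Mul(Rational(1, 3), Pow(Add(9, L), 2)) (Function('Y')(L) = Mul(Rational(1, 3), Pow(Add(L, 9), 2)) = Mul(Rational(1, 3), Pow(Add(9, L), 2)))
Pow(Function('Y')(Add(Mul(Function('j')(1, 1), -1), 7)), -1) = Pow(Mul(Rational(1, 3), Pow(Add(9, Add(Mul(Mul(12, 1), -1), 7)), 2)), -1) = Pow(Mul(Rational(1, 3), Pow(Add(9, Add(Mul(12, -1), 7)), 2)), -1) = Pow(Mul(Rational(1, 3), Pow(Add(9, Add(-12, 7)), 2)), -1) = Pow(Mul(Rational(1, 3), Pow(Add(9, -5), 2)), -1) = Pow(Mul(Rational(1, 3), Pow(4, 2)), -1) = Pow(Mul(Rational(1, 3), 16), -1) = Pow(Rational(16, 3), -1) = Rational(3, 16)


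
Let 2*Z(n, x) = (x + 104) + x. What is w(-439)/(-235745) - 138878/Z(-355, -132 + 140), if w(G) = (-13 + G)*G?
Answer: -3275169979/1414470 ≈ -2315.5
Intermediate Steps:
Z(n, x) = 52 + x (Z(n, x) = ((x + 104) + x)/2 = ((104 + x) + x)/2 = (104 + 2*x)/2 = 52 + x)
w(G) = G*(-13 + G)
w(-439)/(-235745) - 138878/Z(-355, -132 + 140) = -439*(-13 - 439)/(-235745) - 138878/(52 + (-132 + 140)) = -439*(-452)*(-1/235745) - 138878/(52 + 8) = 198428*(-1/235745) - 138878/60 = -198428/235745 - 138878*1/60 = -198428/235745 - 69439/30 = -3275169979/1414470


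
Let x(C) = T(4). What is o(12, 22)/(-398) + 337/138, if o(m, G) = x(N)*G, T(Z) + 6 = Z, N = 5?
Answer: 70099/27462 ≈ 2.5526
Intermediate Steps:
T(Z) = -6 + Z
x(C) = -2 (x(C) = -6 + 4 = -2)
o(m, G) = -2*G
o(12, 22)/(-398) + 337/138 = -2*22/(-398) + 337/138 = -44*(-1/398) + 337*(1/138) = 22/199 + 337/138 = 70099/27462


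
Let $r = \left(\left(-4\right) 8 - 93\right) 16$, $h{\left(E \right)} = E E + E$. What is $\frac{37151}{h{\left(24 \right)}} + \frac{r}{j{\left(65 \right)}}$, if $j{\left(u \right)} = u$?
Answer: $\frac{242963}{7800} \approx 31.149$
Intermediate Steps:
$h{\left(E \right)} = E + E^{2}$ ($h{\left(E \right)} = E^{2} + E = E + E^{2}$)
$r = -2000$ ($r = \left(-32 - 93\right) 16 = \left(-125\right) 16 = -2000$)
$\frac{37151}{h{\left(24 \right)}} + \frac{r}{j{\left(65 \right)}} = \frac{37151}{24 \left(1 + 24\right)} - \frac{2000}{65} = \frac{37151}{24 \cdot 25} - \frac{400}{13} = \frac{37151}{600} - \frac{400}{13} = \frac{242963}{7800}$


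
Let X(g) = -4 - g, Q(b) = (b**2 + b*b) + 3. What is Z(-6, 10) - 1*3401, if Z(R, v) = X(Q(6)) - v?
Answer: -3490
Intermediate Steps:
Q(b) = 3 + 2*b**2 (Q(b) = (b**2 + b**2) + 3 = 2*b**2 + 3 = 3 + 2*b**2)
Z(R, v) = -79 - v (Z(R, v) = (-4 - (3 + 2*6**2)) - v = (-4 - (3 + 2*36)) - v = (-4 - (3 + 72)) - v = (-4 - 1*75) - v = (-4 - 75) - v = -79 - v)
Z(-6, 10) - 1*3401 = (-79 - 1*10) - 1*3401 = (-79 - 10) - 3401 = -89 - 3401 = -3490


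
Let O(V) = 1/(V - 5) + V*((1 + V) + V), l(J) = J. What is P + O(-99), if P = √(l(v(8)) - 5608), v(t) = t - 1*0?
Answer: 2028311/104 + 20*I*√14 ≈ 19503.0 + 74.833*I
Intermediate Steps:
v(t) = t (v(t) = t + 0 = t)
P = 20*I*√14 (P = √(8 - 5608) = √(-5600) = 20*I*√14 ≈ 74.833*I)
O(V) = 1/(-5 + V) + V*(1 + 2*V)
P + O(-99) = 20*I*√14 + (1 - 9*(-99)² - 5*(-99) + 2*(-99)³)/(-5 - 99) = 20*I*√14 + (1 - 9*9801 + 495 + 2*(-970299))/(-104) = 20*I*√14 - (1 - 88209 + 495 - 1940598)/104 = 20*I*√14 - 1/104*(-2028311) = 20*I*√14 + 2028311/104 = 2028311/104 + 20*I*√14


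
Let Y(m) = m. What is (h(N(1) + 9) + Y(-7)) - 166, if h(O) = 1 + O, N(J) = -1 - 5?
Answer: -169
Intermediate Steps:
N(J) = -6
(h(N(1) + 9) + Y(-7)) - 166 = ((1 + (-6 + 9)) - 7) - 166 = ((1 + 3) - 7) - 166 = (4 - 7) - 166 = -3 - 166 = -169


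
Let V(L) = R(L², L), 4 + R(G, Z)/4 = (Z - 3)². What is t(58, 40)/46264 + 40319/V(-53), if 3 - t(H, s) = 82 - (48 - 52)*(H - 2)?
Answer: 232690279/72449424 ≈ 3.2118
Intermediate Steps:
R(G, Z) = -16 + 4*(-3 + Z)² (R(G, Z) = -16 + 4*(Z - 3)² = -16 + 4*(-3 + Z)²)
t(H, s) = -71 - 4*H (t(H, s) = 3 - (82 - (48 - 52)*(H - 2)) = 3 - (82 - (-4)*(-2 + H)) = 3 - (82 - (8 - 4*H)) = 3 - (82 + (-8 + 4*H)) = 3 - (74 + 4*H) = 3 + (-74 - 4*H) = -71 - 4*H)
V(L) = -16 + 4*(-3 + L)²
t(58, 40)/46264 + 40319/V(-53) = (-71 - 4*58)/46264 + 40319/(-16 + 4*(-3 - 53)²) = (-71 - 232)*(1/46264) + 40319/(-16 + 4*(-56)²) = -303*1/46264 + 40319/(-16 + 4*3136) = -303/46264 + 40319/(-16 + 12544) = -303/46264 + 40319/12528 = 232690279/72449424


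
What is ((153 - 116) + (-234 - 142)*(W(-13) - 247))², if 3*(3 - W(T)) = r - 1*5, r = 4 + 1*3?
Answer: 76228449025/9 ≈ 8.4698e+9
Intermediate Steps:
r = 7 (r = 4 + 3 = 7)
W(T) = 7/3 (W(T) = 3 - (7 - 1*5)/3 = 3 - (7 - 5)/3 = 3 - ⅓*2 = 3 - ⅔ = 7/3)
((153 - 116) + (-234 - 142)*(W(-13) - 247))² = ((153 - 116) + (-234 - 142)*(7/3 - 247))² = (37 - 376*(-734/3))² = (37 + 275984/3)² = (276095/3)² = 76228449025/9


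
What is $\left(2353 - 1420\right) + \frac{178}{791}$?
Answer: $\frac{738181}{791} \approx 933.22$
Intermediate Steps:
$\left(2353 - 1420\right) + \frac{178}{791} = 933 + 178 \cdot \frac{1}{791} = 933 + \frac{178}{791} = \frac{738181}{791}$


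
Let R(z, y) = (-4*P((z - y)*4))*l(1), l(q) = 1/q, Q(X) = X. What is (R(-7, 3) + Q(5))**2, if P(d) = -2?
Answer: 169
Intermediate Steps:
R(z, y) = 8 (R(z, y) = -4*(-2)/1 = 8*1 = 8)
(R(-7, 3) + Q(5))**2 = (8 + 5)**2 = 13**2 = 169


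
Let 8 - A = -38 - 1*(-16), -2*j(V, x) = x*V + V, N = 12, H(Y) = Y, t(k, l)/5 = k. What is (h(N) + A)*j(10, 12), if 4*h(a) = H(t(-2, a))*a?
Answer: 0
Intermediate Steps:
t(k, l) = 5*k
j(V, x) = -V/2 - V*x/2 (j(V, x) = -(x*V + V)/2 = -(V*x + V)/2 = -(V + V*x)/2 = -V/2 - V*x/2)
A = 30 (A = 8 - (-38 - 1*(-16)) = 8 - (-38 + 16) = 8 - 1*(-22) = 8 + 22 = 30)
h(a) = -5*a/2 (h(a) = ((5*(-2))*a)/4 = (-10*a)/4 = -5*a/2)
(h(N) + A)*j(10, 12) = (-5/2*12 + 30)*(-½*10*(1 + 12)) = (-30 + 30)*(-½*10*13) = 0*(-65) = 0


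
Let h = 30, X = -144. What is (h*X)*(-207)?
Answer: 894240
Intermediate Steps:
(h*X)*(-207) = (30*(-144))*(-207) = -4320*(-207) = 894240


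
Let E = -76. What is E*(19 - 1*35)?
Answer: 1216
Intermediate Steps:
E*(19 - 1*35) = -76*(19 - 1*35) = -76*(19 - 35) = -76*(-16) = 1216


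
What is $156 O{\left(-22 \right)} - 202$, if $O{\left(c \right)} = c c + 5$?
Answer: $76082$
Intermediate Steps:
$O{\left(c \right)} = 5 + c^{2}$ ($O{\left(c \right)} = c^{2} + 5 = 5 + c^{2}$)
$156 O{\left(-22 \right)} - 202 = 156 \left(5 + \left(-22\right)^{2}\right) - 202 = 156 \left(5 + 484\right) - 202 = 156 \cdot 489 - 202 = 76284 - 202 = 76082$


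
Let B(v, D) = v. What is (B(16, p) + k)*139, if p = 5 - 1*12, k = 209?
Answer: 31275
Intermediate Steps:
p = -7 (p = 5 - 12 = -7)
(B(16, p) + k)*139 = (16 + 209)*139 = 225*139 = 31275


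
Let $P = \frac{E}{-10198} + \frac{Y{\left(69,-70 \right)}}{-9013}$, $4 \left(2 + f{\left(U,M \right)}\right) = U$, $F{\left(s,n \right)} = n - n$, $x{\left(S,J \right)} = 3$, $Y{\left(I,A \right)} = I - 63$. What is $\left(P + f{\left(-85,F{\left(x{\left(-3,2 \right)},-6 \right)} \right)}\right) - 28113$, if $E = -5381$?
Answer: $- \frac{5172165989885}{183829148} \approx -28136.0$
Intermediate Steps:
$Y{\left(I,A \right)} = -63 + I$
$F{\left(s,n \right)} = 0$
$f{\left(U,M \right)} = -2 + \frac{U}{4}$
$P = \frac{48437765}{91914574}$ ($P = - \frac{5381}{-10198} + \frac{-63 + 69}{-9013} = \left(-5381\right) \left(- \frac{1}{10198}\right) + 6 \left(- \frac{1}{9013}\right) = \frac{5381}{10198} - \frac{6}{9013} = \frac{48437765}{91914574} \approx 0.52699$)
$\left(P + f{\left(-85,F{\left(x{\left(-3,2 \right)},-6 \right)} \right)}\right) - 28113 = \left(\frac{48437765}{91914574} + \left(-2 + \frac{1}{4} \left(-85\right)\right)\right) - 28113 = \left(\frac{48437765}{91914574} - \frac{93}{4}\right) - 28113 = - \frac{4177152161}{183829148} - 28113 = - \frac{5172165989885}{183829148}$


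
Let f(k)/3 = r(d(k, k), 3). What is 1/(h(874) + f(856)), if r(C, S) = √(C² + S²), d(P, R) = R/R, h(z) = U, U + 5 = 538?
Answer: 533/283999 - 3*√10/283999 ≈ 0.0018434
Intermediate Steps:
U = 533 (U = -5 + 538 = 533)
h(z) = 533
d(P, R) = 1
f(k) = 3*√10 (f(k) = 3*√(1² + 3²) = 3*√(1 + 9) = 3*√10)
1/(h(874) + f(856)) = 1/(533 + 3*√10)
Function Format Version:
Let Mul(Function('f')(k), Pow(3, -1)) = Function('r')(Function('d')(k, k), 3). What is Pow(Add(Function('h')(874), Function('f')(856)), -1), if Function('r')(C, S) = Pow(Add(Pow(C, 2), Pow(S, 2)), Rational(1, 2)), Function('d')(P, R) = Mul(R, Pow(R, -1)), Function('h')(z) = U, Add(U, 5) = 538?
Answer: Add(Rational(533, 283999), Mul(Rational(-3, 283999), Pow(10, Rational(1, 2)))) ≈ 0.0018434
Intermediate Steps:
U = 533 (U = Add(-5, 538) = 533)
Function('h')(z) = 533
Function('d')(P, R) = 1
Function('f')(k) = Mul(3, Pow(10, Rational(1, 2))) (Function('f')(k) = Mul(3, Pow(Add(Pow(1, 2), Pow(3, 2)), Rational(1, 2))) = Mul(3, Pow(Add(1, 9), Rational(1, 2))) = Mul(3, Pow(10, Rational(1, 2))))
Pow(Add(Function('h')(874), Function('f')(856)), -1) = Pow(Add(533, Mul(3, Pow(10, Rational(1, 2)))), -1)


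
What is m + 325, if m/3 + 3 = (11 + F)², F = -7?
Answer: 364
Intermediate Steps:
m = 39 (m = -9 + 3*(11 - 7)² = -9 + 3*4² = -9 + 3*16 = -9 + 48 = 39)
m + 325 = 39 + 325 = 364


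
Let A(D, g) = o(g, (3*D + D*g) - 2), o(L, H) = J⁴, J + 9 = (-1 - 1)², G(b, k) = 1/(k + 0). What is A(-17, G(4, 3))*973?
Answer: 608125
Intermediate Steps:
G(b, k) = 1/k
J = -5 (J = -9 + (-1 - 1)² = -9 + (-2)² = -9 + 4 = -5)
o(L, H) = 625 (o(L, H) = (-5)⁴ = 625)
A(D, g) = 625
A(-17, G(4, 3))*973 = 625*973 = 608125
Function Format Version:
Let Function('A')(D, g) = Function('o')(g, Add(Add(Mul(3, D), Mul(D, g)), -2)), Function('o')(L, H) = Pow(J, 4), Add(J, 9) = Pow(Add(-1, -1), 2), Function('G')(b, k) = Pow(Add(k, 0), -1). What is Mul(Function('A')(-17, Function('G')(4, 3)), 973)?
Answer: 608125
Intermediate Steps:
Function('G')(b, k) = Pow(k, -1)
J = -5 (J = Add(-9, Pow(Add(-1, -1), 2)) = Add(-9, Pow(-2, 2)) = Add(-9, 4) = -5)
Function('o')(L, H) = 625 (Function('o')(L, H) = Pow(-5, 4) = 625)
Function('A')(D, g) = 625
Mul(Function('A')(-17, Function('G')(4, 3)), 973) = Mul(625, 973) = 608125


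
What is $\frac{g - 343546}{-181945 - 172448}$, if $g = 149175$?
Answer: $\frac{194371}{354393} \approx 0.54846$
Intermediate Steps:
$\frac{g - 343546}{-181945 - 172448} = \frac{149175 - 343546}{-181945 - 172448} = - \frac{194371}{-354393} = \left(-194371\right) \left(- \frac{1}{354393}\right) = \frac{194371}{354393}$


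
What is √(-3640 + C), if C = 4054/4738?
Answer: I*√20423464077/2369 ≈ 60.325*I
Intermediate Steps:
C = 2027/2369 (C = 4054*(1/4738) = 2027/2369 ≈ 0.85564)
√(-3640 + C) = √(-3640 + 2027/2369) = √(-8621133/2369) = I*√20423464077/2369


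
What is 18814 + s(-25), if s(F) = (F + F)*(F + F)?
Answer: 21314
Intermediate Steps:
s(F) = 4*F² (s(F) = (2*F)*(2*F) = 4*F²)
18814 + s(-25) = 18814 + 4*(-25)² = 18814 + 4*625 = 18814 + 2500 = 21314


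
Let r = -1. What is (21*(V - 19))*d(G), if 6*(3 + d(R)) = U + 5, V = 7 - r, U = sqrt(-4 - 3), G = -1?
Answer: 1001/2 - 77*I*sqrt(7)/2 ≈ 500.5 - 101.86*I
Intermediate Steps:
U = I*sqrt(7) (U = sqrt(-7) = I*sqrt(7) ≈ 2.6458*I)
V = 8 (V = 7 - 1*(-1) = 7 + 1 = 8)
d(R) = -13/6 + I*sqrt(7)/6 (d(R) = -3 + (I*sqrt(7) + 5)/6 = -3 + (5 + I*sqrt(7))/6 = -3 + (5/6 + I*sqrt(7)/6) = -13/6 + I*sqrt(7)/6)
(21*(V - 19))*d(G) = (21*(8 - 19))*(-13/6 + I*sqrt(7)/6) = (21*(-11))*(-13/6 + I*sqrt(7)/6) = -231*(-13/6 + I*sqrt(7)/6) = 1001/2 - 77*I*sqrt(7)/2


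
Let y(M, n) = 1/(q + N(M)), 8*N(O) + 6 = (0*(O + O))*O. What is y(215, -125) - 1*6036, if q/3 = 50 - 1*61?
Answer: -814864/135 ≈ -6036.0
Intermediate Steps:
N(O) = -¾ (N(O) = -¾ + ((0*(O + O))*O)/8 = -¾ + ((0*(2*O))*O)/8 = -¾ + (0*O)/8 = -¾ + (⅛)*0 = -¾ + 0 = -¾)
q = -33 (q = 3*(50 - 1*61) = 3*(50 - 61) = 3*(-11) = -33)
y(M, n) = -4/135 (y(M, n) = 1/(-33 - ¾) = 1/(-135/4) = -4/135)
y(215, -125) - 1*6036 = -4/135 - 1*6036 = -4/135 - 6036 = -814864/135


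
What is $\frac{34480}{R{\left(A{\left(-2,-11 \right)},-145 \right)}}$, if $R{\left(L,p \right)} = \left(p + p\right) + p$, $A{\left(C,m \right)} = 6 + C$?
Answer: $- \frac{6896}{87} \approx -79.264$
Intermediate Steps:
$R{\left(L,p \right)} = 3 p$ ($R{\left(L,p \right)} = 2 p + p = 3 p$)
$\frac{34480}{R{\left(A{\left(-2,-11 \right)},-145 \right)}} = \frac{34480}{3 \left(-145\right)} = \frac{34480}{-435} = 34480 \left(- \frac{1}{435}\right) = - \frac{6896}{87}$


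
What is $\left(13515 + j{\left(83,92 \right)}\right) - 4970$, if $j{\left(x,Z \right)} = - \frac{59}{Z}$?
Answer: $\frac{786081}{92} \approx 8544.4$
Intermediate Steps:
$j{\left(x,Z \right)} = - \frac{59}{Z}$
$\left(13515 + j{\left(83,92 \right)}\right) - 4970 = \left(13515 - \frac{59}{92}\right) - 4970 = \frac{1243321}{92} - 4970 = \frac{786081}{92}$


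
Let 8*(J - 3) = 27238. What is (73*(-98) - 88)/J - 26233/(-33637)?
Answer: -616814593/458505947 ≈ -1.3453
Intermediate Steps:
J = 13631/4 (J = 3 + (⅛)*27238 = 3 + 13619/4 = 13631/4 ≈ 3407.8)
(73*(-98) - 88)/J - 26233/(-33637) = (73*(-98) - 88)/(13631/4) - 26233/(-33637) = (-7154 - 88)*(4/13631) - 26233*(-1/33637) = -7242*4/13631 + 26233/33637 = -28968/13631 + 26233/33637 = -616814593/458505947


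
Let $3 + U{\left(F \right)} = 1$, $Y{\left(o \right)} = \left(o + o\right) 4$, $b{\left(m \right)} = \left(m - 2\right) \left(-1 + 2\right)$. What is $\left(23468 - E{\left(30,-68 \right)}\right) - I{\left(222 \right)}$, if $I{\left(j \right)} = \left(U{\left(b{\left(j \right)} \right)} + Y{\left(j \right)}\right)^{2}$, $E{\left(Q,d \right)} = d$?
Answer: $-3123540$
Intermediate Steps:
$b{\left(m \right)} = -2 + m$ ($b{\left(m \right)} = \left(-2 + m\right) 1 = -2 + m$)
$Y{\left(o \right)} = 8 o$ ($Y{\left(o \right)} = 2 o 4 = 8 o$)
$U{\left(F \right)} = -2$ ($U{\left(F \right)} = -3 + 1 = -2$)
$I{\left(j \right)} = \left(-2 + 8 j\right)^{2}$
$\left(23468 - E{\left(30,-68 \right)}\right) - I{\left(222 \right)} = \left(23468 - -68\right) - 4 \left(-1 + 4 \cdot 222\right)^{2} = \left(23468 + 68\right) - 4 \left(-1 + 888\right)^{2} = 23536 - 4 \cdot 887^{2} = 23536 - 4 \cdot 786769 = 23536 - 3147076 = -3123540$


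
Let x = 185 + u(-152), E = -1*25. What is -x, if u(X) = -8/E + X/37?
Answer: -167621/925 ≈ -181.21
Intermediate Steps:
E = -25
u(X) = 8/25 + X/37 (u(X) = -8/(-25) + X/37 = -8*(-1/25) + X*(1/37) = 8/25 + X/37)
x = 167621/925 (x = 185 + (8/25 + (1/37)*(-152)) = 185 + (8/25 - 152/37) = 185 - 3504/925 = 167621/925 ≈ 181.21)
-x = -1*167621/925 = -167621/925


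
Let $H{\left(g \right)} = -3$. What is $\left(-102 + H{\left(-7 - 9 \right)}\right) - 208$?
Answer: $-313$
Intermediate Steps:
$\left(-102 + H{\left(-7 - 9 \right)}\right) - 208 = \left(-102 - 3\right) - 208 = -105 - 208 = -313$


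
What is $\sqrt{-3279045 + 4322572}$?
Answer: $\sqrt{1043527} \approx 1021.5$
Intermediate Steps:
$\sqrt{-3279045 + 4322572} = \sqrt{1043527}$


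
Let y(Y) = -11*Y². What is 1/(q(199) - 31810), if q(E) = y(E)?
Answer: -1/467421 ≈ -2.1394e-6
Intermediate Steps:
q(E) = -11*E²
1/(q(199) - 31810) = 1/(-11*199² - 31810) = 1/(-11*39601 - 31810) = 1/(-435611 - 31810) = 1/(-467421) = -1/467421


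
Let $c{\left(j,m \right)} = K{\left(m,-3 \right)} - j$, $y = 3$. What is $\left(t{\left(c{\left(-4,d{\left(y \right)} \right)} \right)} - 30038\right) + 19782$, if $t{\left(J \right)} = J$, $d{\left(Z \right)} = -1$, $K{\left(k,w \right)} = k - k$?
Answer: $-10252$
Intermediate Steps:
$K{\left(k,w \right)} = 0$
$c{\left(j,m \right)} = - j$ ($c{\left(j,m \right)} = 0 - j = - j$)
$\left(t{\left(c{\left(-4,d{\left(y \right)} \right)} \right)} - 30038\right) + 19782 = \left(\left(-1\right) \left(-4\right) - 30038\right) + 19782 = \left(4 - 30038\right) + 19782 = -30034 + 19782 = -10252$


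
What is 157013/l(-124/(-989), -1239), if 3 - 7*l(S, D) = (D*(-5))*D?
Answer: 1099091/7675608 ≈ 0.14319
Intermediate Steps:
l(S, D) = 3/7 + 5*D²/7 (l(S, D) = 3/7 - D*(-5)*D/7 = 3/7 - (-5*D)*D/7 = 3/7 - (-5)*D²/7 = 3/7 + 5*D²/7)
157013/l(-124/(-989), -1239) = 157013/(3/7 + (5/7)*(-1239)²) = 157013/(3/7 + (5/7)*1535121) = 157013/(3/7 + 1096515) = 157013/(7675608/7) = 157013*(7/7675608) = 1099091/7675608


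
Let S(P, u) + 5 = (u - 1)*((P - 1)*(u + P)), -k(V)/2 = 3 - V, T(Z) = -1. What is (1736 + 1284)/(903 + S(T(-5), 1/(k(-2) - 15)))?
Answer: 943750/279949 ≈ 3.3712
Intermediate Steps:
k(V) = -6 + 2*V (k(V) = -2*(3 - V) = -6 + 2*V)
S(P, u) = -5 + (-1 + P)*(-1 + u)*(P + u) (S(P, u) = -5 + (u - 1)*((P - 1)*(u + P)) = -5 + (-1 + u)*((-1 + P)*(P + u)) = -5 + (-1 + P)*(-1 + u)*(P + u))
(1736 + 1284)/(903 + S(T(-5), 1/(k(-2) - 15))) = (1736 + 1284)/(903 + (-5 - 1 + 1/((-6 + 2*(-2)) - 15) - 1*(-1)**2 - (1/((-6 + 2*(-2)) - 15))**2 - (1/((-6 + 2*(-2)) - 15))**2 + (-1)**2/((-6 + 2*(-2)) - 15) - 2*(-1)/((-6 + 2*(-2)) - 15))) = 3020/(903 + (-5 - 1 + 1/((-6 - 4) - 15) - 1*1 - (1/((-6 - 4) - 15))**2 - (1/((-6 - 4) - 15))**2 + 1/((-6 - 4) - 15) - 2*(-1)/((-6 - 4) - 15))) = 3020/(903 + (-5 - 1 + 1/(-10 - 15) - 1 - (1/(-10 - 15))**2 - (1/(-10 - 15))**2 + 1/(-10 - 15) - 2*(-1)/(-10 - 15))) = 3020/(903 + (-5 - 1 + 1/(-25) - 1 - (1/(-25))**2 - (1/(-25))**2 + 1/(-25) - 2*(-1)/(-25))) = 3020/(903 + (-5 - 1 - 1/25 - 1 - (-1/25)**2 - (-1/25)**2 - 1/25*1 - 2*(-1)*(-1/25))) = 3020/(903 + (-5 - 1 - 1/25 - 1 - 1*1/625 - 1*1/625 - 1/25 - 2/25)) = 3020/(903 + (-5 - 1 - 1/25 - 1 - 1/625 - 1/625 - 1/25 - 2/25)) = 3020/(903 - 4477/625) = 3020/(559898/625) = 3020*(625/559898) = 943750/279949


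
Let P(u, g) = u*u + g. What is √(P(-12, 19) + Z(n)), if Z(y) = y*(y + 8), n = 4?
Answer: √211 ≈ 14.526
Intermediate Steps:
Z(y) = y*(8 + y)
P(u, g) = g + u² (P(u, g) = u² + g = g + u²)
√(P(-12, 19) + Z(n)) = √((19 + (-12)²) + 4*(8 + 4)) = √((19 + 144) + 4*12) = √(163 + 48) = √211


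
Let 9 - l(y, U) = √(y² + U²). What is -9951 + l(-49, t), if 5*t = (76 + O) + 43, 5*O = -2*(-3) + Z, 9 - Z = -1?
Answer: -9942 - √1873946/25 ≈ -9996.8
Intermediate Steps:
Z = 10 (Z = 9 - 1*(-1) = 9 + 1 = 10)
O = 16/5 (O = (-2*(-3) + 10)/5 = (6 + 10)/5 = (⅕)*16 = 16/5 ≈ 3.2000)
t = 611/25 (t = ((76 + 16/5) + 43)/5 = (396/5 + 43)/5 = (⅕)*(611/5) = 611/25 ≈ 24.440)
l(y, U) = 9 - √(U² + y²) (l(y, U) = 9 - √(y² + U²) = 9 - √(U² + y²))
-9951 + l(-49, t) = -9951 + (9 - √((611/25)² + (-49)²)) = -9951 + (9 - √(373321/625 + 2401)) = -9951 + (9 - √(1873946/625)) = -9951 + (9 - √1873946/25) = -9942 - √1873946/25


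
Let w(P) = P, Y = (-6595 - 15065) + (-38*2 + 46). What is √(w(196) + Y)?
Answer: I*√21494 ≈ 146.61*I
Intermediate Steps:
Y = -21690 (Y = -21660 + (-76 + 46) = -21660 - 30 = -21690)
√(w(196) + Y) = √(196 - 21690) = √(-21494) = I*√21494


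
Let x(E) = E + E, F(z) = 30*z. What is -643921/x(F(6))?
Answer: -643921/360 ≈ -1788.7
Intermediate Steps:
x(E) = 2*E
-643921/x(F(6)) = -643921/(2*(30*6)) = -643921/(2*180) = -643921/360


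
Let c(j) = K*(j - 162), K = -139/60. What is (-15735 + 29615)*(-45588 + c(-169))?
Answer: -1866354074/3 ≈ -6.2212e+8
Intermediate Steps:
K = -139/60 (K = -139*1/60 = -139/60 ≈ -2.3167)
c(j) = 3753/10 - 139*j/60 (c(j) = -139*(j - 162)/60 = -139*(-162 + j)/60 = 3753/10 - 139*j/60)
(-15735 + 29615)*(-45588 + c(-169)) = (-15735 + 29615)*(-45588 + (3753/10 - 139/60*(-169))) = 13880*(-45588 + (3753/10 + 23491/60)) = 13880*(-45588 + 46009/60) = 13880*(-2689271/60) = -1866354074/3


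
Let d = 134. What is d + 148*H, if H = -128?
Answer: -18810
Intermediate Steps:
d + 148*H = 134 + 148*(-128) = 134 - 18944 = -18810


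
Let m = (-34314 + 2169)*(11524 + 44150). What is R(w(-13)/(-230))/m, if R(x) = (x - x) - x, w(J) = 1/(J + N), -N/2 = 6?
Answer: 1/10290434197500 ≈ 9.7178e-14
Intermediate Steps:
N = -12 (N = -2*6 = -12)
w(J) = 1/(-12 + J) (w(J) = 1/(J - 12) = 1/(-12 + J))
R(x) = -x (R(x) = 0 - x = -x)
m = -1789640730 (m = -32145*55674 = -1789640730)
R(w(-13)/(-230))/m = -1/((-12 - 13)*(-230))/(-1789640730) = -(-1)/((-25)*230)*(-1/1789640730) = -(-1)*(-1)/(25*230)*(-1/1789640730) = -1*1/5750*(-1/1789640730) = -1/5750*(-1/1789640730) = 1/10290434197500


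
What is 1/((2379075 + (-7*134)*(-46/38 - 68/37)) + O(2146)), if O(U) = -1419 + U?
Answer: 703/1675010940 ≈ 4.1970e-7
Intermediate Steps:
1/((2379075 + (-7*134)*(-46/38 - 68/37)) + O(2146)) = 1/((2379075 + (-7*134)*(-46/38 - 68/37)) + (-1419 + 2146)) = 1/((2379075 - 938*(-46*1/38 - 68*1/37)) + 727) = 1/((2379075 - 938*(-23/19 - 68/37)) + 727) = 1/((2379075 - 938*(-2143/703)) + 727) = 1/((2379075 + 2010134/703) + 727) = 1/(1674499859/703 + 727) = 1/(1675010940/703) = 703/1675010940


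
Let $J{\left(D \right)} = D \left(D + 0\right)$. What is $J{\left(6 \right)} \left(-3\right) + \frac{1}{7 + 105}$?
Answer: $- \frac{12095}{112} \approx -107.99$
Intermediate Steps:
$J{\left(D \right)} = D^{2}$ ($J{\left(D \right)} = D D = D^{2}$)
$J{\left(6 \right)} \left(-3\right) + \frac{1}{7 + 105} = 6^{2} \left(-3\right) + \frac{1}{7 + 105} = 36 \left(-3\right) + \frac{1}{112} = -108 + \frac{1}{112} = - \frac{12095}{112}$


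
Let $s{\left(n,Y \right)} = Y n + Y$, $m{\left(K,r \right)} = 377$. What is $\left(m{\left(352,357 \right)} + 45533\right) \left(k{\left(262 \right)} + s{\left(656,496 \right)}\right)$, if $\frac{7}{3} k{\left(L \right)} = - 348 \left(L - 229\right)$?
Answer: $\frac{103143793320}{7} \approx 1.4735 \cdot 10^{10}$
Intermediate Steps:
$k{\left(L \right)} = \frac{239076}{7} - \frac{1044 L}{7}$ ($k{\left(L \right)} = \frac{3 \left(- 348 \left(L - 229\right)\right)}{7} = \frac{3 \left(- 348 \left(-229 + L\right)\right)}{7} = \frac{3 \left(79692 - 348 L\right)}{7} = \frac{239076}{7} - \frac{1044 L}{7}$)
$s{\left(n,Y \right)} = Y + Y n$
$\left(m{\left(352,357 \right)} + 45533\right) \left(k{\left(262 \right)} + s{\left(656,496 \right)}\right) = \left(377 + 45533\right) \left(\left(\frac{239076}{7} - \frac{273528}{7}\right) + 496 \left(1 + 656\right)\right) = 45910 \left(\left(\frac{239076}{7} - \frac{273528}{7}\right) + 496 \cdot 657\right) = 45910 \left(- \frac{34452}{7} + 325872\right) = 45910 \cdot \frac{2246652}{7} = \frac{103143793320}{7}$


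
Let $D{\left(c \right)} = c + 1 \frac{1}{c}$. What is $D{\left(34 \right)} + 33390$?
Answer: $\frac{1136417}{34} \approx 33424.0$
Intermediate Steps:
$D{\left(c \right)} = c + \frac{1}{c}$
$D{\left(34 \right)} + 33390 = \left(34 + \frac{1}{34}\right) + 33390 = \frac{1157}{34} + 33390 = \frac{1136417}{34}$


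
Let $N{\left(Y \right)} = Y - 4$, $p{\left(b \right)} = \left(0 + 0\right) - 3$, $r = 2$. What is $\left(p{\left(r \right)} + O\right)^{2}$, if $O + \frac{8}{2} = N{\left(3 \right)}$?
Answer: $64$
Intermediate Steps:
$p{\left(b \right)} = -3$ ($p{\left(b \right)} = 0 - 3 = -3$)
$N{\left(Y \right)} = -4 + Y$ ($N{\left(Y \right)} = Y - 4 = -4 + Y$)
$O = -5$ ($O = -4 + \left(-4 + 3\right) = -4 - 1 = -5$)
$\left(p{\left(r \right)} + O\right)^{2} = \left(-3 - 5\right)^{2} = \left(-8\right)^{2} = 64$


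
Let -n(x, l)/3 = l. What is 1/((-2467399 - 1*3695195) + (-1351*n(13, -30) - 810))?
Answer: -1/6284994 ≈ -1.5911e-7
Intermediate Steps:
n(x, l) = -3*l
1/((-2467399 - 1*3695195) + (-1351*n(13, -30) - 810)) = 1/((-2467399 - 1*3695195) + (-(-4053)*(-30) - 810)) = 1/((-2467399 - 3695195) + (-1351*90 - 810)) = 1/(-6162594 + (-121590 - 810)) = 1/(-6162594 - 122400) = 1/(-6284994) = -1/6284994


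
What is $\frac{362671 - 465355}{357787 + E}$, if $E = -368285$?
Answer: $\frac{51342}{5249} \approx 9.7813$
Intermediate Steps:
$\frac{362671 - 465355}{357787 + E} = \frac{362671 - 465355}{357787 - 368285} = - \frac{102684}{-10498} = \left(-102684\right) \left(- \frac{1}{10498}\right) = \frac{51342}{5249}$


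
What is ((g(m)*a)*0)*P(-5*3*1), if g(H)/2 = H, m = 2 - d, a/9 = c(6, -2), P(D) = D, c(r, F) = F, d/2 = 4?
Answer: 0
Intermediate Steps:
d = 8 (d = 2*4 = 8)
a = -18 (a = 9*(-2) = -18)
m = -6 (m = 2 - 1*8 = 2 - 8 = -6)
g(H) = 2*H
((g(m)*a)*0)*P(-5*3*1) = (((2*(-6))*(-18))*0)*(-5*3*1) = (-12*(-18)*0)*(-15*1) = (216*0)*(-15) = 0*(-15) = 0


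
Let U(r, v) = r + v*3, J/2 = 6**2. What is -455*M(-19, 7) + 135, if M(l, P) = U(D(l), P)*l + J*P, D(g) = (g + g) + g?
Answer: -540405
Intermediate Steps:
J = 72 (J = 2*6**2 = 2*36 = 72)
D(g) = 3*g (D(g) = 2*g + g = 3*g)
U(r, v) = r + 3*v
M(l, P) = 72*P + l*(3*P + 3*l) (M(l, P) = (3*l + 3*P)*l + 72*P = (3*P + 3*l)*l + 72*P = l*(3*P + 3*l) + 72*P = 72*P + l*(3*P + 3*l))
-455*M(-19, 7) + 135 = -455*(72*7 + 3*(-19)*(7 - 19)) + 135 = -455*(504 + 3*(-19)*(-12)) + 135 = -455*(504 + 684) + 135 = -455*1188 + 135 = -540540 + 135 = -540405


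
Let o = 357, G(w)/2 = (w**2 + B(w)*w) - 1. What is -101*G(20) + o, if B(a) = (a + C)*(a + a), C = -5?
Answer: -2504241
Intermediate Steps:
B(a) = 2*a*(-5 + a) (B(a) = (a - 5)*(a + a) = (-5 + a)*(2*a) = 2*a*(-5 + a))
G(w) = -2 + 2*w**2 + 4*w**2*(-5 + w) (G(w) = 2*((w**2 + (2*w*(-5 + w))*w) - 1) = 2*((w**2 + 2*w**2*(-5 + w)) - 1) = 2*(-1 + w**2 + 2*w**2*(-5 + w)) = -2 + 2*w**2 + 4*w**2*(-5 + w))
-101*G(20) + o = -101*(-2 - 18*20**2 + 4*20**3) + 357 = -101*(-2 - 18*400 + 4*8000) + 357 = -101*(-2 - 7200 + 32000) + 357 = -101*24798 + 357 = -2504598 + 357 = -2504241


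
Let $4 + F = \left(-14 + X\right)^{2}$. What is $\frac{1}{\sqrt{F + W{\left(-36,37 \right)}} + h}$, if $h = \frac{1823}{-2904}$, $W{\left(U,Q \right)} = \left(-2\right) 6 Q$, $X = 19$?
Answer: $- \frac{5293992}{3570573697} - \frac{25299648 i \sqrt{47}}{3570573697} \approx -0.0014827 - 0.048576 i$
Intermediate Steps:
$W{\left(U,Q \right)} = - 12 Q$
$h = - \frac{1823}{2904}$ ($h = 1823 \left(- \frac{1}{2904}\right) = - \frac{1823}{2904} \approx -0.62776$)
$F = 21$ ($F = -4 + \left(-14 + 19\right)^{2} = -4 + 5^{2} = -4 + 25 = 21$)
$\frac{1}{\sqrt{F + W{\left(-36,37 \right)}} + h} = \frac{1}{\sqrt{21 - 444} - \frac{1823}{2904}} = \frac{1}{\sqrt{-423} - \frac{1823}{2904}} = \frac{1}{3 i \sqrt{47} - \frac{1823}{2904}} = \frac{1}{- \frac{1823}{2904} + 3 i \sqrt{47}}$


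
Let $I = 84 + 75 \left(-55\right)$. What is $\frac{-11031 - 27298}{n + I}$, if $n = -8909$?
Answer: $\frac{38329}{12950} \approx 2.9598$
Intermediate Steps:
$I = -4041$ ($I = 84 - 4125 = -4041$)
$\frac{-11031 - 27298}{n + I} = \frac{-11031 - 27298}{-8909 - 4041} = - \frac{38329}{-12950} = \left(-38329\right) \left(- \frac{1}{12950}\right) = \frac{38329}{12950}$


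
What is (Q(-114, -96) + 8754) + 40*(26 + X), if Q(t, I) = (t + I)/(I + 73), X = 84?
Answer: 302752/23 ≈ 13163.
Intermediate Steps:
Q(t, I) = (I + t)/(73 + I)
(Q(-114, -96) + 8754) + 40*(26 + X) = ((-96 - 114)/(73 - 96) + 8754) + 40*(26 + 84) = (-210/(-23) + 8754) + 40*110 = (-1/23*(-210) + 8754) + 4400 = (210/23 + 8754) + 4400 = 201552/23 + 4400 = 302752/23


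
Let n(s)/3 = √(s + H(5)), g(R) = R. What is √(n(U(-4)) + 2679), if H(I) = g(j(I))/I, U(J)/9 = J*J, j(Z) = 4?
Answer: √(66975 + 30*√905)/5 ≈ 52.107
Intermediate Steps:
U(J) = 9*J² (U(J) = 9*(J*J) = 9*J²)
H(I) = 4/I
n(s) = 3*√(⅘ + s) (n(s) = 3*√(s + 4/5) = 3*√(s + 4*(⅕)) = 3*√(s + ⅘) = 3*√(⅘ + s))
√(n(U(-4)) + 2679) = √(3*√(20 + 25*(9*(-4)²))/5 + 2679) = √(3*√(20 + 25*(9*16))/5 + 2679) = √(3*√(20 + 25*144)/5 + 2679) = √(3*√(20 + 3600)/5 + 2679) = √(3*√3620/5 + 2679) = √(3*(2*√905)/5 + 2679) = √(6*√905/5 + 2679) = √(2679 + 6*√905/5)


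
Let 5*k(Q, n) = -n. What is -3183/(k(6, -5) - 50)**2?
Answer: -3183/2401 ≈ -1.3257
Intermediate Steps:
k(Q, n) = -n/5 (k(Q, n) = (-n)/5 = -n/5)
-3183/(k(6, -5) - 50)**2 = -3183/(-1/5*(-5) - 50)**2 = -3183/(1 - 50)**2 = -3183/((-49)**2) = -3183/2401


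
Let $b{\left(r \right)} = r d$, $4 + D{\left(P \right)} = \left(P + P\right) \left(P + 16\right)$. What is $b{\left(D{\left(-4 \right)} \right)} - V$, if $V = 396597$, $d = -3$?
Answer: $-396297$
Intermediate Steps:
$D{\left(P \right)} = -4 + 2 P \left(16 + P\right)$ ($D{\left(P \right)} = -4 + \left(P + P\right) \left(P + 16\right) = -4 + 2 P \left(16 + P\right)$)
$b{\left(r \right)} = - 3 r$ ($b{\left(r \right)} = r \left(-3\right) = - 3 r$)
$b{\left(D{\left(-4 \right)} \right)} - V = - 3 \left(-4 + 2 \left(-4\right)^{2} + 32 \left(-4\right)\right) - 396597 = - 3 \left(-4 + 2 \cdot 16 - 128\right) - 396597 = - 3 \left(-4 + 32 - 128\right) - 396597 = \left(-3\right) \left(-100\right) - 396597 = 300 - 396597 = -396297$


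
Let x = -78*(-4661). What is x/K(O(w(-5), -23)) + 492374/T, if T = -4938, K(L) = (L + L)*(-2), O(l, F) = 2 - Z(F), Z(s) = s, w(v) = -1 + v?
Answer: -461121701/123450 ≈ -3735.3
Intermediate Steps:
O(l, F) = 2 - F
K(L) = -4*L (K(L) = (2*L)*(-2) = -4*L)
x = 363558
x/K(O(w(-5), -23)) + 492374/T = 363558/((-4*(2 - 1*(-23)))) + 492374/(-4938) = 363558/((-4*(2 + 23))) + 492374*(-1/4938) = 363558/((-4*25)) - 246187/2469 = 363558/(-100) - 246187/2469 = 363558*(-1/100) - 246187/2469 = -181779/50 - 246187/2469 = -461121701/123450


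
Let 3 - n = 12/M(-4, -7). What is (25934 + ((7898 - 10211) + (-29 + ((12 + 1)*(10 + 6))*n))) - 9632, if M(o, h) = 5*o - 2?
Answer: 161672/11 ≈ 14697.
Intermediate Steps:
M(o, h) = -2 + 5*o
n = 39/11 (n = 3 - 12/(-2 + 5*(-4)) = 3 - 12/(-2 - 20) = 3 - 12/(-22) = 3 - 12*(-1)/22 = 3 - 1*(-6/11) = 3 + 6/11 = 39/11 ≈ 3.5455)
(25934 + ((7898 - 10211) + (-29 + ((12 + 1)*(10 + 6))*n))) - 9632 = (25934 + ((7898 - 10211) + (-29 + ((12 + 1)*(10 + 6))*(39/11)))) - 9632 = (25934 + (-2313 + (-29 + (13*16)*(39/11)))) - 9632 = (25934 + (-2313 + (-29 + 208*(39/11)))) - 9632 = (25934 + (-2313 + (-29 + 8112/11))) - 9632 = (25934 + (-2313 + 7793/11)) - 9632 = (25934 - 17650/11) - 9632 = 267624/11 - 9632 = 161672/11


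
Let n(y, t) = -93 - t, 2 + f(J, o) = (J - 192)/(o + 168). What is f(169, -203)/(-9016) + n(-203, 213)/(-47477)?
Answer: 98792779/14981842120 ≈ 0.0065942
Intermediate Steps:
f(J, o) = -2 + (-192 + J)/(168 + o) (f(J, o) = -2 + (J - 192)/(o + 168) = -2 + (-192 + J)/(168 + o))
f(169, -203)/(-9016) + n(-203, 213)/(-47477) = ((-528 + 169 - 2*(-203))/(168 - 203))/(-9016) + (-93 - 1*213)/(-47477) = ((-528 + 169 + 406)/(-35))*(-1/9016) + (-93 - 213)*(-1/47477) = -1/35*47*(-1/9016) - 306*(-1/47477) = -47/35*(-1/9016) + 306/47477 = 47/315560 + 306/47477 = 98792779/14981842120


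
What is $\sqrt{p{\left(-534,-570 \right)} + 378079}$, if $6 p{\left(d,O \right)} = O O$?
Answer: $7 \sqrt{8821} \approx 657.44$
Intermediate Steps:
$p{\left(d,O \right)} = \frac{O^{2}}{6}$ ($p{\left(d,O \right)} = \frac{O O}{6} = \frac{O^{2}}{6}$)
$\sqrt{p{\left(-534,-570 \right)} + 378079} = \sqrt{\frac{\left(-570\right)^{2}}{6} + 378079} = \sqrt{\frac{1}{6} \cdot 324900 + 378079} = \sqrt{54150 + 378079} = \sqrt{432229} = 7 \sqrt{8821}$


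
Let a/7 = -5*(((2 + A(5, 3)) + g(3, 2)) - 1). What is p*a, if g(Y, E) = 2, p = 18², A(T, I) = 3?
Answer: -68040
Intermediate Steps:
p = 324
a = -210 (a = 7*(-5*(((2 + 3) + 2) - 1)) = 7*(-5*((5 + 2) - 1)) = 7*(-5*(7 - 1)) = 7*(-5*6) = 7*(-30) = -210)
p*a = 324*(-210) = -68040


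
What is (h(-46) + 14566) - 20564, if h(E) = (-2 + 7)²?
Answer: -5973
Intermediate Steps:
h(E) = 25 (h(E) = 5² = 25)
(h(-46) + 14566) - 20564 = (25 + 14566) - 20564 = 14591 - 20564 = -5973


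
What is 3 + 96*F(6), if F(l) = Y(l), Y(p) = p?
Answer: 579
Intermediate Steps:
F(l) = l
3 + 96*F(6) = 3 + 96*6 = 3 + 576 = 579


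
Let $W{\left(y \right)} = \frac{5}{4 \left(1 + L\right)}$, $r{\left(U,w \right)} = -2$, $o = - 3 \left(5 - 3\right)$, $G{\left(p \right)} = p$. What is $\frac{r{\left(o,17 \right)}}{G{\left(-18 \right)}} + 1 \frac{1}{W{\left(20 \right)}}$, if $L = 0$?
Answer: $\frac{41}{45} \approx 0.91111$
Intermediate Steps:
$o = -6$ ($o = \left(-3\right) 2 = -6$)
$W{\left(y \right)} = \frac{5}{4}$ ($W{\left(y \right)} = \frac{5}{4 \left(1 + 0\right)} = \frac{5}{4 \cdot 1} = \frac{5}{4}$)
$\frac{r{\left(o,17 \right)}}{G{\left(-18 \right)}} + 1 \frac{1}{W{\left(20 \right)}} = - \frac{2}{-18} + 1 \frac{1}{\frac{5}{4}} = \left(-2\right) \left(- \frac{1}{18}\right) + 1 \cdot \frac{4}{5} = \frac{1}{9} + \frac{4}{5} = \frac{41}{45}$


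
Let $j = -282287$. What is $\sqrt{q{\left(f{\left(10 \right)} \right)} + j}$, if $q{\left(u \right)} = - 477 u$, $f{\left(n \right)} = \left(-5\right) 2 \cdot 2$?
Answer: $i \sqrt{272747} \approx 522.25 i$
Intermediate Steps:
$f{\left(n \right)} = -20$ ($f{\left(n \right)} = \left(-10\right) 2 = -20$)
$\sqrt{q{\left(f{\left(10 \right)} \right)} + j} = \sqrt{\left(-477\right) \left(-20\right) - 282287} = \sqrt{9540 - 282287} = \sqrt{-272747} = i \sqrt{272747}$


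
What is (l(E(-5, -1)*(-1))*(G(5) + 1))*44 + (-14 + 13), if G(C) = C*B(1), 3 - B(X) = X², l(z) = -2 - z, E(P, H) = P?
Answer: -3389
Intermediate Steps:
B(X) = 3 - X²
G(C) = 2*C (G(C) = C*(3 - 1*1²) = C*(3 - 1*1) = C*(3 - 1) = C*2 = 2*C)
(l(E(-5, -1)*(-1))*(G(5) + 1))*44 + (-14 + 13) = ((-2 - (-5)*(-1))*(2*5 + 1))*44 + (-14 + 13) = ((-2 - 1*5)*(10 + 1))*44 - 1 = ((-2 - 5)*11)*44 - 1 = -7*11*44 - 1 = -77*44 - 1 = -3388 - 1 = -3389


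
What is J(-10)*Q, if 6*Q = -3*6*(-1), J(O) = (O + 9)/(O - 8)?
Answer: 1/6 ≈ 0.16667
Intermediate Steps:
J(O) = (9 + O)/(-8 + O)
Q = 3 (Q = (-3*6*(-1))/6 = (-18*(-1))/6 = (1/6)*18 = 3)
J(-10)*Q = ((9 - 10)/(-8 - 10))*3 = (-1/(-18))*3 = -1/18*(-1)*3 = (1/18)*3 = 1/6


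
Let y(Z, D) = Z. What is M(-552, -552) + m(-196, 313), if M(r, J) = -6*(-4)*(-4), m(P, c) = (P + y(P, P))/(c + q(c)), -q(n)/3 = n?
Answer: -29852/313 ≈ -95.374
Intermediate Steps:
q(n) = -3*n
m(P, c) = -P/c (m(P, c) = (P + P)/(c - 3*c) = (2*P)/((-2*c)) = (2*P)*(-1/(2*c)) = -P/c)
M(r, J) = -96 (M(r, J) = 24*(-4) = -96)
M(-552, -552) + m(-196, 313) = -96 - 1*(-196)/313 = -96 - 1*(-196)*1/313 = -96 + 196/313 = -29852/313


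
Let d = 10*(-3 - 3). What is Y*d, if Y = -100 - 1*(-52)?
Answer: 2880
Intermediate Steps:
d = -60 (d = 10*(-6) = -60)
Y = -48 (Y = -100 + 52 = -48)
Y*d = -48*(-60) = 2880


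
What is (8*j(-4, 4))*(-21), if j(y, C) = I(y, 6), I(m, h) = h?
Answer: -1008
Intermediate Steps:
j(y, C) = 6
(8*j(-4, 4))*(-21) = (8*6)*(-21) = 48*(-21) = -1008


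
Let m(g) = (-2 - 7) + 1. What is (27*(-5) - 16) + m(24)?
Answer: -159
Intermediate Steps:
m(g) = -8 (m(g) = -9 + 1 = -8)
(27*(-5) - 16) + m(24) = (27*(-5) - 16) - 8 = (-135 - 16) - 8 = -151 - 8 = -159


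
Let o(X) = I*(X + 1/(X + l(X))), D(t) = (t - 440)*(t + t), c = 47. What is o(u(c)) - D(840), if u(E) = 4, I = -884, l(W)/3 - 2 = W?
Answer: -7431338/11 ≈ -6.7558e+5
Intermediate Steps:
l(W) = 6 + 3*W
D(t) = 2*t*(-440 + t) (D(t) = (-440 + t)*(2*t) = 2*t*(-440 + t))
o(X) = -884*X - 884/(6 + 4*X) (o(X) = -884*(X + 1/(X + (6 + 3*X))) = -884*(X + 1/(6 + 4*X)) = -884*X - 884/(6 + 4*X))
o(u(c)) - D(840) = 442*(-1 - 6*4 - 4*4**2)/(3 + 2*4) - 2*840*(-440 + 840) = 442*(-1 - 24 - 4*16)/(3 + 8) - 2*840*400 = 442*(-1 - 24 - 64)/11 - 1*672000 = 442*(1/11)*(-89) - 672000 = -39338/11 - 672000 = -7431338/11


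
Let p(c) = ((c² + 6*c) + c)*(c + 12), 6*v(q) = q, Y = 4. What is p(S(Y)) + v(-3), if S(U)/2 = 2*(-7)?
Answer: -18817/2 ≈ -9408.5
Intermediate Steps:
v(q) = q/6
S(U) = -28 (S(U) = 2*(2*(-7)) = 2*(-14) = -28)
p(c) = (12 + c)*(c² + 7*c) (p(c) = (c² + 7*c)*(12 + c) = (12 + c)*(c² + 7*c))
p(S(Y)) + v(-3) = -28*(84 + (-28)² + 19*(-28)) + (⅙)*(-3) = -28*(84 + 784 - 532) - ½ = -28*336 - ½ = -9408 - ½ = -18817/2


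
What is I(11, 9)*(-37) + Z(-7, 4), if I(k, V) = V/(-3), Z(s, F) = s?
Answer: 104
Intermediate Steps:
I(k, V) = -V/3 (I(k, V) = V*(-⅓) = -V/3)
I(11, 9)*(-37) + Z(-7, 4) = -⅓*9*(-37) - 7 = -3*(-37) - 7 = 111 - 7 = 104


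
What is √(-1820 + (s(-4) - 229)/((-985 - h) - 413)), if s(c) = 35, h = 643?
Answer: 3*I*√842349274/2041 ≈ 42.66*I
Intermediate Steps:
√(-1820 + (s(-4) - 229)/((-985 - h) - 413)) = √(-1820 + (35 - 229)/((-985 - 1*643) - 413)) = √(-1820 - 194/((-985 - 643) - 413)) = √(-1820 - 194/(-1628 - 413)) = √(-1820 - 194/(-2041)) = √(-1820 - 194*(-1/2041)) = √(-1820 + 194/2041) = √(-3714426/2041) = 3*I*√842349274/2041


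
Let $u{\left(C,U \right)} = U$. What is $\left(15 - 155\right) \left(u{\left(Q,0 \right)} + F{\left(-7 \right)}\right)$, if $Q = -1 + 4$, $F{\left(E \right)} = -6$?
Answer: $840$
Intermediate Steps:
$Q = 3$
$\left(15 - 155\right) \left(u{\left(Q,0 \right)} + F{\left(-7 \right)}\right) = \left(15 - 155\right) \left(0 - 6\right) = \left(-140\right) \left(-6\right) = 840$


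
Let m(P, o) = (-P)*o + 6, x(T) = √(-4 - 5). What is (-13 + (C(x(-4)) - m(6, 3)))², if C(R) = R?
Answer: (1 - 3*I)² ≈ -8.0 - 6.0*I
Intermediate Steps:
x(T) = 3*I (x(T) = √(-9) = 3*I)
m(P, o) = 6 - P*o (m(P, o) = -P*o + 6 = 6 - P*o)
(-13 + (C(x(-4)) - m(6, 3)))² = (-13 + (3*I - (6 - 1*6*3)))² = (-13 + (3*I - (6 - 18)))² = (-13 + (3*I - 1*(-12)))² = (-13 + (3*I + 12))² = (-13 + (12 + 3*I))² = (-1 + 3*I)²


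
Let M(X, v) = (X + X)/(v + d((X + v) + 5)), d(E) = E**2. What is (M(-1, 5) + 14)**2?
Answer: 361201/1849 ≈ 195.35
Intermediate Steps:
M(X, v) = 2*X/(v + (5 + X + v)**2) (M(X, v) = (X + X)/(v + ((X + v) + 5)**2) = (2*X)/(v + (5 + X + v)**2) = 2*X/(v + (5 + X + v)**2))
(M(-1, 5) + 14)**2 = (2*(-1)/(5 + (5 - 1 + 5)**2) + 14)**2 = (2*(-1)/(5 + 9**2) + 14)**2 = (2*(-1)/(5 + 81) + 14)**2 = (2*(-1)/86 + 14)**2 = (2*(-1)*(1/86) + 14)**2 = (-1/43 + 14)**2 = (601/43)**2 = 361201/1849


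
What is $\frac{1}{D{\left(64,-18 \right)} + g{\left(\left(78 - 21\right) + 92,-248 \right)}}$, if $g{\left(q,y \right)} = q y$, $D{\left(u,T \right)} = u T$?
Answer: $- \frac{1}{38104} \approx -2.6244 \cdot 10^{-5}$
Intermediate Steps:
$D{\left(u,T \right)} = T u$
$\frac{1}{D{\left(64,-18 \right)} + g{\left(\left(78 - 21\right) + 92,-248 \right)}} = \frac{1}{\left(-18\right) 64 + \left(\left(78 - 21\right) + 92\right) \left(-248\right)} = \frac{1}{-1152 + \left(57 + 92\right) \left(-248\right)} = \frac{1}{-1152 + 149 \left(-248\right)} = \frac{1}{-1152 - 36952} = \frac{1}{-38104} = - \frac{1}{38104}$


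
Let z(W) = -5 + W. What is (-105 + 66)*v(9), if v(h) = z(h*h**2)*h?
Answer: -254124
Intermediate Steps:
v(h) = h*(-5 + h**3) (v(h) = (-5 + h*h**2)*h = (-5 + h**3)*h = h*(-5 + h**3))
(-105 + 66)*v(9) = (-105 + 66)*(9*(-5 + 9**3)) = -351*(-5 + 729) = -351*724 = -39*6516 = -254124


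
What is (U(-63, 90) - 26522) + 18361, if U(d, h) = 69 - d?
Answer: -8029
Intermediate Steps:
(U(-63, 90) - 26522) + 18361 = ((69 - 1*(-63)) - 26522) + 18361 = ((69 + 63) - 26522) + 18361 = (132 - 26522) + 18361 = -26390 + 18361 = -8029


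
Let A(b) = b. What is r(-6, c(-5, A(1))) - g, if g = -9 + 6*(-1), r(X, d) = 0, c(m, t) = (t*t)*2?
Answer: 15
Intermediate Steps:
c(m, t) = 2*t² (c(m, t) = t²*2 = 2*t²)
g = -15 (g = -9 - 6 = -15)
r(-6, c(-5, A(1))) - g = 0 - 1*(-15) = 0 + 15 = 15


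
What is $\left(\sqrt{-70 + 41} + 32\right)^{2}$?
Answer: $\left(32 + i \sqrt{29}\right)^{2} \approx 995.0 + 344.65 i$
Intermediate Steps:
$\left(\sqrt{-70 + 41} + 32\right)^{2} = \left(\sqrt{-29} + 32\right)^{2} = \left(i \sqrt{29} + 32\right)^{2} = \left(32 + i \sqrt{29}\right)^{2}$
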